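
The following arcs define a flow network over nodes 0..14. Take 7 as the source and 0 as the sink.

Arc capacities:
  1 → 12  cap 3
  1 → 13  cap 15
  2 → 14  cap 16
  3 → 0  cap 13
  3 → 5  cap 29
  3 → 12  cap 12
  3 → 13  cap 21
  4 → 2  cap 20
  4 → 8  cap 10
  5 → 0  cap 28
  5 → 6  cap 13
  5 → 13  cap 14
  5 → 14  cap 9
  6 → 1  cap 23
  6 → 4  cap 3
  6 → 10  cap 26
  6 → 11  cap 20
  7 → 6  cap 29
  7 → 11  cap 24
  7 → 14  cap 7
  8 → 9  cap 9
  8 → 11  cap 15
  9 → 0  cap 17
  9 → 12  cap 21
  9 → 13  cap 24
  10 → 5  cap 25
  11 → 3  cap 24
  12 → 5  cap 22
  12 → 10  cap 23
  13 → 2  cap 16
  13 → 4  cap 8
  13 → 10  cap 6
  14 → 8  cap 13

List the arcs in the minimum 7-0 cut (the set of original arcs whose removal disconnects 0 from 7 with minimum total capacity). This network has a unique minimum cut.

Min-cut arcs: {(3,0), (5,0), (8,9)} (total capacity 50)

augment #1: 7→11→3→0 push 13
augment #2: 7→6→10→5→0 push 25
augment #3: 7→11→3→5→0 push 3
augment #4: 7→14→8→9→0 push 7
augment #5: 7→6→4→8→9→0 push 2
max flow = 50; residual-reachable set from 7 gives S-side
cut edges (S→T): {(3,0), (5,0), (8,9)} total cap 50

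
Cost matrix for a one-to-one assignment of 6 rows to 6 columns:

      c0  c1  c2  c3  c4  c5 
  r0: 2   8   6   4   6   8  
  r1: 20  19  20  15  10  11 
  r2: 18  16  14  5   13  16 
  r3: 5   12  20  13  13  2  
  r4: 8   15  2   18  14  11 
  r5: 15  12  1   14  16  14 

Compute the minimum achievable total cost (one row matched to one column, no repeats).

Minimum assignment cost: 33

optimal assignment: row0→col0 (cost 2), row1→col4 (cost 10), row2→col3 (cost 5), row3→col5 (cost 2), row4→col2 (cost 2), row5→col1 (cost 12)
total = 2 + 10 + 5 + 2 + 2 + 12 = 33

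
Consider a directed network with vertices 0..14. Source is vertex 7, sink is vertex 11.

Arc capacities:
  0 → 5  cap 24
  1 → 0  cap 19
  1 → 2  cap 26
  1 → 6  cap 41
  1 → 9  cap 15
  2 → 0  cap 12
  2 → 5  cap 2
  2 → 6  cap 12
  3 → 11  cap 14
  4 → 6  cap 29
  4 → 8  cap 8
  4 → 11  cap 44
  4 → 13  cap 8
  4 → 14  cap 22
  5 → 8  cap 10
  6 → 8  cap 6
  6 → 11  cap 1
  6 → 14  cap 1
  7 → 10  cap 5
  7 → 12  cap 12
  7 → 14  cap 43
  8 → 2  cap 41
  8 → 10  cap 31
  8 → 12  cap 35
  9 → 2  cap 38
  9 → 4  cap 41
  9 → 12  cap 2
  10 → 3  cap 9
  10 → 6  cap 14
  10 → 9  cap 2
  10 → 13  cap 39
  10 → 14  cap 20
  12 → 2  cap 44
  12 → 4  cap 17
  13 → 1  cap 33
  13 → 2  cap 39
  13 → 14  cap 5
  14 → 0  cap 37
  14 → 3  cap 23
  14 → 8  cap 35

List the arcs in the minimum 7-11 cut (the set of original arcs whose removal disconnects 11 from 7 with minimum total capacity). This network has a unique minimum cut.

Min-cut arcs: {(1,9), (3,11), (6,11), (10,9), (12,4)} (total capacity 49)

augment #1: 7→10→3→11 push 5
augment #2: 7→12→4→11 push 12
augment #3: 7→14→3→11 push 9
augment #4: 7→14→3→10→6→11 push 1
augment #5: 7→14→8→12→4→11 push 5
augment #6: 7→14→3→10→9→4→11 push 2
augment #7: 7→14→3→10→13→1→9→4→11 push 2
augment #8: 7→14→8→10→13→1→9→4→11 push 13
max flow = 49; residual-reachable set from 7 gives S-side
cut edges (S→T): {(1,9), (3,11), (6,11), (10,9), (12,4)} total cap 49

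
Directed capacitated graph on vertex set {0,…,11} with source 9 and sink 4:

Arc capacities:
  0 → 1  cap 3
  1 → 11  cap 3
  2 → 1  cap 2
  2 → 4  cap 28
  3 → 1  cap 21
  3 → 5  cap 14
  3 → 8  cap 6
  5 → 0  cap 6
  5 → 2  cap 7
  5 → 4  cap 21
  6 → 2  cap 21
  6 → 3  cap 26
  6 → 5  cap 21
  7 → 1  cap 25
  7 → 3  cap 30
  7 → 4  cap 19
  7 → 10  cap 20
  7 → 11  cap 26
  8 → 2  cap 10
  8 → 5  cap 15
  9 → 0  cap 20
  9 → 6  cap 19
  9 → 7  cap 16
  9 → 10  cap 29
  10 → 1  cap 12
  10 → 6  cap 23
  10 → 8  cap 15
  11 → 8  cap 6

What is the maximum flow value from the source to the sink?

augment #1: 9→7→4 bottleneck 16, total now 16
augment #2: 9→6→2→4 bottleneck 19, total now 35
augment #3: 9→10→6→2→4 bottleneck 2, total now 37
augment #4: 9→10→6→5→4 bottleneck 21, total now 58
augment #5: 9→10→8→2→4 bottleneck 6, total now 64
augment #6: 9→0→1→11→8→2→4 bottleneck 1, total now 65

Maximum flow value: 65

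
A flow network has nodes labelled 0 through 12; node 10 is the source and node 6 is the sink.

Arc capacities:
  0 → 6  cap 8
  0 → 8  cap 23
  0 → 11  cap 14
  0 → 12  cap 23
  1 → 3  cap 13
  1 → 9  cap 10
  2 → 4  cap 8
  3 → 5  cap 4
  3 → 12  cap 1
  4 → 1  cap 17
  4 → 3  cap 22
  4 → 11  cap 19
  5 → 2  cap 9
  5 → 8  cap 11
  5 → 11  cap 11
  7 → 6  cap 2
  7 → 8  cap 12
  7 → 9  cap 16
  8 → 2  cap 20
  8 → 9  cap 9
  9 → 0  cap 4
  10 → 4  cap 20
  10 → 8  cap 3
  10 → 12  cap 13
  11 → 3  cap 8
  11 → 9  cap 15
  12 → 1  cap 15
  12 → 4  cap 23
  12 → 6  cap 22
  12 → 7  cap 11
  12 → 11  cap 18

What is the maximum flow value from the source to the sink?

Maximum flow value: 18

augment #1: 10→12→6 bottleneck 13, total now 13
augment #2: 10→4→3→12→6 bottleneck 1, total now 14
augment #3: 10→8→9→0→6 bottleneck 3, total now 17
augment #4: 10→4→1→9→0→6 bottleneck 1, total now 18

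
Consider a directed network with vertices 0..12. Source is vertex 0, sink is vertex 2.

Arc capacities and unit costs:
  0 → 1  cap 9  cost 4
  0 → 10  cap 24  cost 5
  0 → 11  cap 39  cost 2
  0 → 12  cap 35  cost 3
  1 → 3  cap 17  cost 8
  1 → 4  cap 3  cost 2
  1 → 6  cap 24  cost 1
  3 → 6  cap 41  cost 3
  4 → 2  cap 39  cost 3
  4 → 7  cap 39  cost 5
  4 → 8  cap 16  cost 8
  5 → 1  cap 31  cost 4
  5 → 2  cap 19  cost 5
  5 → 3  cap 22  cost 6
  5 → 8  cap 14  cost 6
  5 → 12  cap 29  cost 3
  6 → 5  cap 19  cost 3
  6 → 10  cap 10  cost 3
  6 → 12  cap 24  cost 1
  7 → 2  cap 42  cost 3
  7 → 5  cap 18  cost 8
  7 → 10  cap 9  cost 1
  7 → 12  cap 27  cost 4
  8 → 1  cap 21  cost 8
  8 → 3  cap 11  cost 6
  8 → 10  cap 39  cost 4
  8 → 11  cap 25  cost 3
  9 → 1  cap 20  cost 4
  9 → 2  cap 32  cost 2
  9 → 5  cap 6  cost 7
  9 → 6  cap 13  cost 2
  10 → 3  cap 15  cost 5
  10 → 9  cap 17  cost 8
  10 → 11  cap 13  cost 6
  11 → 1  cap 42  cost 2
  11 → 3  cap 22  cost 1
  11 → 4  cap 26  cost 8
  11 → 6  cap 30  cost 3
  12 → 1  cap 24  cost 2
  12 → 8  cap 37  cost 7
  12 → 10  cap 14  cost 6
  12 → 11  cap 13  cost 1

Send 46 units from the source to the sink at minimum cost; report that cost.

Minimum cost for 46 units: 586

shortest-cost path #1: 0→1→4→2 push 3 @ unit cost 9 (adds 27)
shortest-cost path #2: 0→11→4→2 push 26 @ unit cost 13 (adds 338)
shortest-cost path #3: 0→1→6→5→2 push 6 @ unit cost 13 (adds 78)
shortest-cost path #4: 0→11→6→5→2 push 11 @ unit cost 13 (adds 143)
total cost = 586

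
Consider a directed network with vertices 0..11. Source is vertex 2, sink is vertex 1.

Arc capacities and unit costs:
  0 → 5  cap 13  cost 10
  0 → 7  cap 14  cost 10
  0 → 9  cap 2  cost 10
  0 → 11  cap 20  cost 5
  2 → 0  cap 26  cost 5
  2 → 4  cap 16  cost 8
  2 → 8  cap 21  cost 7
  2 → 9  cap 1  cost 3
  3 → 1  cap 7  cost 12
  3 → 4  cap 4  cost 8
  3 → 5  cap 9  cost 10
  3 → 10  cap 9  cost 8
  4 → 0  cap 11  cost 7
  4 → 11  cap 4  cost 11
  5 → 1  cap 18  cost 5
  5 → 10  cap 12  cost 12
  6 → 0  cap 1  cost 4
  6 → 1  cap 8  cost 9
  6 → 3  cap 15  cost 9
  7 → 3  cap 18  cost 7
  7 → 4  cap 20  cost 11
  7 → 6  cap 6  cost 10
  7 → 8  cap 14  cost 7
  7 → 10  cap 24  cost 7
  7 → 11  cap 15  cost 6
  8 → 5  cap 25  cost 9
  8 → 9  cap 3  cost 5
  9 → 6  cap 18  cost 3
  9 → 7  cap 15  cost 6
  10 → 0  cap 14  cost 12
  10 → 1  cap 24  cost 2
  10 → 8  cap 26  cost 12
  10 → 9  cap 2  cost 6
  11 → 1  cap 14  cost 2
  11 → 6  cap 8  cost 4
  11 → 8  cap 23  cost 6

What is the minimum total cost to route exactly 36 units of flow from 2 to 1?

shortest-cost path #1: 2→0→11→1 push 14 @ unit cost 12 (adds 168)
shortest-cost path #2: 2→9→6→1 push 1 @ unit cost 15 (adds 15)
shortest-cost path #3: 2→0→5→1 push 12 @ unit cost 20 (adds 240)
shortest-cost path #4: 2→8→5→1 push 6 @ unit cost 21 (adds 126)
shortest-cost path #5: 2→8→9→6→1 push 3 @ unit cost 24 (adds 72)
total cost = 621

Minimum cost for 36 units: 621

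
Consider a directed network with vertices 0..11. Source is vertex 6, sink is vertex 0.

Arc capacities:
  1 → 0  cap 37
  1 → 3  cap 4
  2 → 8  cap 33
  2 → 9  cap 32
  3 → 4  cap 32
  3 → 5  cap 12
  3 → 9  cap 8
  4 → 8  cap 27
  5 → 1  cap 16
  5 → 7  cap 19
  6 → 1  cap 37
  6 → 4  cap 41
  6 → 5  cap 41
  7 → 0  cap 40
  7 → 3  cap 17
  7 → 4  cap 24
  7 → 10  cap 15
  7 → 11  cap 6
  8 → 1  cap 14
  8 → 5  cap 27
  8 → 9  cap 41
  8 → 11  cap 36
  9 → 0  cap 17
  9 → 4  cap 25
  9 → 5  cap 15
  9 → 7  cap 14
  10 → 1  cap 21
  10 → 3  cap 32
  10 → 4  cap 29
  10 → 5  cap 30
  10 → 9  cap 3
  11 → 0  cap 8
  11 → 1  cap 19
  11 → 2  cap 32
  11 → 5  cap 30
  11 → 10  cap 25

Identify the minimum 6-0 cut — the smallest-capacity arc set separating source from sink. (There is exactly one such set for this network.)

Min-cut arcs: {(1,0), (1,3), (4,8), (5,7)} (total capacity 87)

augment #1: 6→1→0 push 37
augment #2: 6→5→7→0 push 19
augment #3: 6→4→8→9→0 push 17
augment #4: 6→4→8→11→0 push 8
augment #5: 6→4→8→9→7→0 push 2
augment #6: 6→5→1→3→9→7→0 push 4
max flow = 87; residual-reachable set from 6 gives S-side
cut edges (S→T): {(1,0), (1,3), (4,8), (5,7)} total cap 87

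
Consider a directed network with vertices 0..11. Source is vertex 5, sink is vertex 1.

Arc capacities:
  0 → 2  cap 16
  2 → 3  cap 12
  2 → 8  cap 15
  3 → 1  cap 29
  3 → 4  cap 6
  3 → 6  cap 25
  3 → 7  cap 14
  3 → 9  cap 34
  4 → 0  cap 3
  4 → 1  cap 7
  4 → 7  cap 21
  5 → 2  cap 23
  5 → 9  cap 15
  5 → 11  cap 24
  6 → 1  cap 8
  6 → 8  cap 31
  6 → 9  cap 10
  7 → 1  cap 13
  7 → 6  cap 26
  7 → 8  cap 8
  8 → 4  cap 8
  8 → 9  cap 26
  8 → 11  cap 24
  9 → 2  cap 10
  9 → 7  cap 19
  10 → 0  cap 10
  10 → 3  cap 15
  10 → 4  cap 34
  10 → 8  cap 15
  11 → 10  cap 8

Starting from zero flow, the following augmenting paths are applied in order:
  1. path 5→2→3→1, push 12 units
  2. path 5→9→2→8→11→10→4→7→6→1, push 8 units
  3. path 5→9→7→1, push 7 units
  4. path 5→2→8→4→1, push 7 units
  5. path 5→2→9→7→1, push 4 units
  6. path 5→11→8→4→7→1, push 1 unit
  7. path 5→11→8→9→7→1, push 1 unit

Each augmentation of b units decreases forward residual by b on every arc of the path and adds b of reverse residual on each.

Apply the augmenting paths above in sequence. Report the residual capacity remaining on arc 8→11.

Residual capacity of (8,11): 18

after path 1 (5→2→3→1, push 12): res(8,11)=24
after path 2 (5→9→2→8→11→10→4→7→6→1, push 8): res(8,11)=16
after path 3 (5→9→7→1, push 7): res(8,11)=16
after path 4 (5→2→8→4→1, push 7): res(8,11)=16
after path 5 (5→2→9→7→1, push 4): res(8,11)=16
after path 6 (5→11→8→4→7→1, push 1): res(8,11)=17
after path 7 (5→11→8→9→7→1, push 1): res(8,11)=18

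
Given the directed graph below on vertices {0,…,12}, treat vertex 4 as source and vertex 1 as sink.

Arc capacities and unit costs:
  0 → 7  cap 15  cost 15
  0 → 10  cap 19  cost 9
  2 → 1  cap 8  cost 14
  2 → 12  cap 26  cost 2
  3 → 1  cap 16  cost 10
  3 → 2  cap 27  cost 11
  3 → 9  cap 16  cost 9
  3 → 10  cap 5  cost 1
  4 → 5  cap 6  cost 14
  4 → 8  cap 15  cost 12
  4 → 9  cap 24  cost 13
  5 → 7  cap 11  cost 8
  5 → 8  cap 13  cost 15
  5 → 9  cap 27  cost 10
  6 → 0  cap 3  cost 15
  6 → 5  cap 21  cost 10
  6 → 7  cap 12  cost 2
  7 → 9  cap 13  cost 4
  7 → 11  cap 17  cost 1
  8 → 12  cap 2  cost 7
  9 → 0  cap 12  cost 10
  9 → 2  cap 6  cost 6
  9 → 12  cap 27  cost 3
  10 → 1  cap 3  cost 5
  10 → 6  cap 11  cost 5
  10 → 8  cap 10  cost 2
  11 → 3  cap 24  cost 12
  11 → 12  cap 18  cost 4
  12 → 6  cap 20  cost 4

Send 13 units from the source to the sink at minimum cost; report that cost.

Minimum cost for 13 units: 489

shortest-cost path #1: 4→9→2→1 push 6 @ unit cost 33 (adds 198)
shortest-cost path #2: 4→9→0→10→1 push 3 @ unit cost 37 (adds 111)
shortest-cost path #3: 4→5→7→11→3→1 push 4 @ unit cost 45 (adds 180)
total cost = 489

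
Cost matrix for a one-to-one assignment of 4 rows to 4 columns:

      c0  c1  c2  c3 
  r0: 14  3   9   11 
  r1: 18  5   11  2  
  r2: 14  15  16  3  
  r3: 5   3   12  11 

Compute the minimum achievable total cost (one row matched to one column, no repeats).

one of 2 optimal assignments: row0→col1 (cost 3), row1→col2 (cost 11), row2→col3 (cost 3), row3→col0 (cost 5)
total = 3 + 11 + 3 + 5 = 22

Minimum assignment cost: 22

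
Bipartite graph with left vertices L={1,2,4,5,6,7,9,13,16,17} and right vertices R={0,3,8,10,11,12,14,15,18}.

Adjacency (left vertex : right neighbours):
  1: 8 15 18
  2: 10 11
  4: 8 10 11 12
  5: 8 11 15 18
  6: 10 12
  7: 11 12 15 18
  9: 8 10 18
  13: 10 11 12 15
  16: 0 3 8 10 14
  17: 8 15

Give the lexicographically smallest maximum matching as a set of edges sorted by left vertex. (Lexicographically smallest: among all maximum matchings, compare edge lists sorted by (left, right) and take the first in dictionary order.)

|M| = 7 (so the lex-smallest maximum matching has 7 edges)
process left vertices in ascending order; for each, take the smallest-labelled available neighbour that still permits 7 edges overall, or leave it unmatched if none does
lex-smallest matching: {1-8, 2-10, 4-11, 5-15, 6-12, 7-18, 16-0}

Lex-smallest maximum matching: {(1,8), (2,10), (4,11), (5,15), (6,12), (7,18), (16,0)}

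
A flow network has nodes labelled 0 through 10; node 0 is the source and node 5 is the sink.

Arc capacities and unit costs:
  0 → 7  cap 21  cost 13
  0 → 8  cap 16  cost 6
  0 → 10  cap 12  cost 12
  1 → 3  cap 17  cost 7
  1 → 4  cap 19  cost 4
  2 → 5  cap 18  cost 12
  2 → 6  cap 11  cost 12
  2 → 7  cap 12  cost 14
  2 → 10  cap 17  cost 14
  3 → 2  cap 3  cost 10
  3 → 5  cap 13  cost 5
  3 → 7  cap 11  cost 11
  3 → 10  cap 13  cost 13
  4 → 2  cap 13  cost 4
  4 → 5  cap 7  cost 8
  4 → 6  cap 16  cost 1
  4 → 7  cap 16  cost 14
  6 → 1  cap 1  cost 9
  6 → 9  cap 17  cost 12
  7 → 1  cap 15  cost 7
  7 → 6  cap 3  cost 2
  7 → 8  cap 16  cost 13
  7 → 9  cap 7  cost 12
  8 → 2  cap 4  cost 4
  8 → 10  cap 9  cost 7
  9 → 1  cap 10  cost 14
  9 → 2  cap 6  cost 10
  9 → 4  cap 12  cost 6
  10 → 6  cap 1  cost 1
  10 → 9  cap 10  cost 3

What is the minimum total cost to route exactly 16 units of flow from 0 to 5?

Minimum cost for 16 units: 451

shortest-cost path #1: 0→8→2→5 push 4 @ unit cost 22 (adds 88)
shortest-cost path #2: 0→10→9→4→5 push 7 @ unit cost 29 (adds 203)
shortest-cost path #3: 0→7→1→3→5 push 5 @ unit cost 32 (adds 160)
total cost = 451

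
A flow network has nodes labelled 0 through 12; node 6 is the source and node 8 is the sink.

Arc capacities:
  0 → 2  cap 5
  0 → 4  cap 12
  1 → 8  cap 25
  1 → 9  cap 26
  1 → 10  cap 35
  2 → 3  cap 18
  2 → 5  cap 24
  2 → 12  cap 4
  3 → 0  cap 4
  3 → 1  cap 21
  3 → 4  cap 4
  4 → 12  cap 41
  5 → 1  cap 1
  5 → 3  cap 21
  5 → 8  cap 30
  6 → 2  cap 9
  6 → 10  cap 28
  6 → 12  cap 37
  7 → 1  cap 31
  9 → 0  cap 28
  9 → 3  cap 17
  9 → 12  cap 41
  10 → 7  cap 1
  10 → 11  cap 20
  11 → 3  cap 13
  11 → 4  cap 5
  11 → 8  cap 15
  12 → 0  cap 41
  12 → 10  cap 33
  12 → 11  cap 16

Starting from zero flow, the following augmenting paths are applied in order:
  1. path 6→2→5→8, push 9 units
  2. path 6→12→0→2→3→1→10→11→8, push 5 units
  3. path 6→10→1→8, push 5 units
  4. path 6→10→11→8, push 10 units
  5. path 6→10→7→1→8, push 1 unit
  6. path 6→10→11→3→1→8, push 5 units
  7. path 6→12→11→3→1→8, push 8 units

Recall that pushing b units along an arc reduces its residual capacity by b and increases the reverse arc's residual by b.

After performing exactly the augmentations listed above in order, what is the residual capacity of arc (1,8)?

after path 1 (6→2→5→8, push 9): res(1,8)=25
after path 2 (6→12→0→2→3→1→10→11→8, push 5): res(1,8)=25
after path 3 (6→10→1→8, push 5): res(1,8)=20
after path 4 (6→10→11→8, push 10): res(1,8)=20
after path 5 (6→10→7→1→8, push 1): res(1,8)=19
after path 6 (6→10→11→3→1→8, push 5): res(1,8)=14
after path 7 (6→12→11→3→1→8, push 8): res(1,8)=6

Residual capacity of (1,8): 6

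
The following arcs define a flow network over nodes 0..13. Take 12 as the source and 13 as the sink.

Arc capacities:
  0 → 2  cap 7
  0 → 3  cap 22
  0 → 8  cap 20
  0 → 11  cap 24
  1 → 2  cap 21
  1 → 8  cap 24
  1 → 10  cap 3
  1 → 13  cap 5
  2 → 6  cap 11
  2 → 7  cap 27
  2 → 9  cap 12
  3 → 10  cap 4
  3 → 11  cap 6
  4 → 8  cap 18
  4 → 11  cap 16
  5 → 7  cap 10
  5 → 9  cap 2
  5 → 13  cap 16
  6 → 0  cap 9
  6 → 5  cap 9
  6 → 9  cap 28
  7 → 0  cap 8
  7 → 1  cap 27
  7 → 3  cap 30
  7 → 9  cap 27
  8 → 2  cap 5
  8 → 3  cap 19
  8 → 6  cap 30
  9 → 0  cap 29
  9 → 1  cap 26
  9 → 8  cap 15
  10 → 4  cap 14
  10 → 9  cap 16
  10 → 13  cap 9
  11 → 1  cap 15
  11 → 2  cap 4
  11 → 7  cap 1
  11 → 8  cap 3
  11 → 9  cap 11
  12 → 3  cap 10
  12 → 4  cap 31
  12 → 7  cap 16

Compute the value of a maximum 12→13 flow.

Maximum flow value: 21

augment #1: 12→3→10→13 bottleneck 4, total now 4
augment #2: 12→7→1→13 bottleneck 5, total now 9
augment #3: 12→7→1→10→13 bottleneck 3, total now 12
augment #4: 12→4→8→6→5→13 bottleneck 9, total now 21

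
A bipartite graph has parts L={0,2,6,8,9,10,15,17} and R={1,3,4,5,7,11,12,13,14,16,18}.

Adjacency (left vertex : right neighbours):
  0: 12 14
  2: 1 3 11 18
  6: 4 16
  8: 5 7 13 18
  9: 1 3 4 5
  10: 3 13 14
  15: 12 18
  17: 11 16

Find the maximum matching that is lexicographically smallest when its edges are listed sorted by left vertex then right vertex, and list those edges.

Lex-smallest maximum matching: {(0,12), (2,1), (6,4), (8,5), (9,3), (10,13), (15,18), (17,11)}

|M| = 8 (so the lex-smallest maximum matching has 8 edges)
process left vertices in ascending order; for each, take the smallest-labelled available neighbour that still permits 8 edges overall, or leave it unmatched if none does
lex-smallest matching: {0-12, 2-1, 6-4, 8-5, 9-3, 10-13, 15-18, 17-11}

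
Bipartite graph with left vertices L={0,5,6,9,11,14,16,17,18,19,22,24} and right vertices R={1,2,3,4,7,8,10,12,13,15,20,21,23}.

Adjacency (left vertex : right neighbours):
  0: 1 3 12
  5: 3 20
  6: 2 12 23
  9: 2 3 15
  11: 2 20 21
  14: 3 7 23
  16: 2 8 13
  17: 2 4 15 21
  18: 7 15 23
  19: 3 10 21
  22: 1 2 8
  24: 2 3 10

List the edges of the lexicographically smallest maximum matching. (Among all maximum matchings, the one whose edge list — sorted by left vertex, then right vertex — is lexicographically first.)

Lex-smallest maximum matching: {(0,1), (5,3), (6,2), (9,15), (11,20), (14,7), (16,13), (17,4), (18,23), (19,21), (22,8), (24,10)}

|M| = 12 (so the lex-smallest maximum matching has 12 edges)
process left vertices in ascending order; for each, take the smallest-labelled available neighbour that still permits 12 edges overall, or leave it unmatched if none does
lex-smallest matching: {0-1, 5-3, 6-2, 9-15, 11-20, 14-7, 16-13, 17-4, 18-23, 19-21, 22-8, 24-10}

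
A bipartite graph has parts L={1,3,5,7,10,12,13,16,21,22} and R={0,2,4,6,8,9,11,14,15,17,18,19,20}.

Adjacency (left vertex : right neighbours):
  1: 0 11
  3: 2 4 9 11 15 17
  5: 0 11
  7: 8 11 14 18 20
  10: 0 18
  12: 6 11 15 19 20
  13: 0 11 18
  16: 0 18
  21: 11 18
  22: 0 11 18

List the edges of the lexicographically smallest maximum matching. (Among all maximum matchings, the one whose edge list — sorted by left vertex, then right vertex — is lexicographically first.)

Lex-smallest maximum matching: {(1,0), (3,2), (5,11), (7,8), (10,18), (12,6)}

|M| = 6 (so the lex-smallest maximum matching has 6 edges)
process left vertices in ascending order; for each, take the smallest-labelled available neighbour that still permits 6 edges overall, or leave it unmatched if none does
lex-smallest matching: {1-0, 3-2, 5-11, 7-8, 10-18, 12-6}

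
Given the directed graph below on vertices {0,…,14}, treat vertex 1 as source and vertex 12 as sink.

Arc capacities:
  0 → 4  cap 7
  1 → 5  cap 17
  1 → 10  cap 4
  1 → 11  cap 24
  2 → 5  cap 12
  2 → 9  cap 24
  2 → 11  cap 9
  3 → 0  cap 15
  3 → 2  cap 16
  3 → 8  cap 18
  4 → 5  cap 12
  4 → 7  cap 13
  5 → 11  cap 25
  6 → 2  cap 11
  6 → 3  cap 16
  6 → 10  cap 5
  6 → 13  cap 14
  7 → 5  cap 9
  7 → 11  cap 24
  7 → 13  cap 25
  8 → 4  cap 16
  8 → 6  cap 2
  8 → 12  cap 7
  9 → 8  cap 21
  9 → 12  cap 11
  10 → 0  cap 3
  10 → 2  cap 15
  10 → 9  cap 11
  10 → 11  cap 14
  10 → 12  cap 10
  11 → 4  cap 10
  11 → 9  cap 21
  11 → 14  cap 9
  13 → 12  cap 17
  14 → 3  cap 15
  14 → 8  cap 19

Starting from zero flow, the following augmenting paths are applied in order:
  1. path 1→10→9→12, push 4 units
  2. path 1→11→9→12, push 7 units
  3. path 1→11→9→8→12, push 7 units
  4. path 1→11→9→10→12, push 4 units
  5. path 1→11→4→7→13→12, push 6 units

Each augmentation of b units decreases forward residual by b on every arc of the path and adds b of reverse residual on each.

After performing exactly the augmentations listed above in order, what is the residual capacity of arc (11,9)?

after path 1 (1→10→9→12, push 4): res(11,9)=21
after path 2 (1→11→9→12, push 7): res(11,9)=14
after path 3 (1→11→9→8→12, push 7): res(11,9)=7
after path 4 (1→11→9→10→12, push 4): res(11,9)=3
after path 5 (1→11→4→7→13→12, push 6): res(11,9)=3

Residual capacity of (11,9): 3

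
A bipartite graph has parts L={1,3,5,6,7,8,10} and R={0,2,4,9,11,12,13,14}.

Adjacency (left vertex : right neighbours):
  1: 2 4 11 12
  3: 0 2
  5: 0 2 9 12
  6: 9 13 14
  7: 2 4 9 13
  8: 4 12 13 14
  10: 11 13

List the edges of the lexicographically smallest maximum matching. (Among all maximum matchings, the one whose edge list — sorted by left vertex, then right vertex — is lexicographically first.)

|M| = 7 (so the lex-smallest maximum matching has 7 edges)
process left vertices in ascending order; for each, take the smallest-labelled available neighbour that still permits 7 edges overall, or leave it unmatched if none does
lex-smallest matching: {1-2, 3-0, 5-9, 6-13, 7-4, 8-12, 10-11}

Lex-smallest maximum matching: {(1,2), (3,0), (5,9), (6,13), (7,4), (8,12), (10,11)}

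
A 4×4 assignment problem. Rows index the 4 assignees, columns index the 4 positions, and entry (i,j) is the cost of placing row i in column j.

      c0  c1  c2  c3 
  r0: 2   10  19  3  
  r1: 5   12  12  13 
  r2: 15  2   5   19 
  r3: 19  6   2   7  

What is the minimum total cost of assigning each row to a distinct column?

Minimum assignment cost: 12

optimal assignment: row0→col3 (cost 3), row1→col0 (cost 5), row2→col1 (cost 2), row3→col2 (cost 2)
total = 3 + 5 + 2 + 2 = 12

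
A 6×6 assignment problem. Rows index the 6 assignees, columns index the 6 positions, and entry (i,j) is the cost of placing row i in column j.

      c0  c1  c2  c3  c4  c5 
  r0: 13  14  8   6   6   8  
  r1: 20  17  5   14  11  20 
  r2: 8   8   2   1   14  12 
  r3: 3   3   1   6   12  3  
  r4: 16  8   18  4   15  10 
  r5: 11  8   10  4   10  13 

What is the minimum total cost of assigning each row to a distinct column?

Minimum assignment cost: 33

optimal assignment: row0→col4 (cost 6), row1→col2 (cost 5), row2→col3 (cost 1), row3→col0 (cost 3), row4→col5 (cost 10), row5→col1 (cost 8)
total = 6 + 5 + 1 + 3 + 10 + 8 = 33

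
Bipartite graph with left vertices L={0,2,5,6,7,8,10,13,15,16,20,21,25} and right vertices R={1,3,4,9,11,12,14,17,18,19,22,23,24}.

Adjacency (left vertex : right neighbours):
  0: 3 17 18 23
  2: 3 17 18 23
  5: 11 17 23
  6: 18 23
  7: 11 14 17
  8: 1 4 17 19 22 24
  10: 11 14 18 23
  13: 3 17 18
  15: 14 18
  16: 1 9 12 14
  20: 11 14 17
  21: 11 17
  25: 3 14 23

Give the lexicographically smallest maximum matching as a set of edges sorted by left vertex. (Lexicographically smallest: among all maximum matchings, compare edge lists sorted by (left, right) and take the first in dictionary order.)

Lex-smallest maximum matching: {(0,3), (2,17), (5,11), (6,18), (7,14), (8,1), (10,23), (16,9)}

|M| = 8 (so the lex-smallest maximum matching has 8 edges)
process left vertices in ascending order; for each, take the smallest-labelled available neighbour that still permits 8 edges overall, or leave it unmatched if none does
lex-smallest matching: {0-3, 2-17, 5-11, 6-18, 7-14, 8-1, 10-23, 16-9}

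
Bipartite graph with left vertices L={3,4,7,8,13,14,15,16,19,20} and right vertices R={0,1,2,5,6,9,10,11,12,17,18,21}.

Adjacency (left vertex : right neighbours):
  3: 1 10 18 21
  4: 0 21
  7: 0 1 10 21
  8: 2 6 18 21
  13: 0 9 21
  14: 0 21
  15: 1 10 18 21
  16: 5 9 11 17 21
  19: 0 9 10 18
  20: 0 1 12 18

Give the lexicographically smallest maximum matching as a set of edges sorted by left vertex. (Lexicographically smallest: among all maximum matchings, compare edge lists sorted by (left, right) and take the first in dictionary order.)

|M| = 9 (so the lex-smallest maximum matching has 9 edges)
process left vertices in ascending order; for each, take the smallest-labelled available neighbour that still permits 9 edges overall, or leave it unmatched if none does
lex-smallest matching: {3-1, 4-0, 7-10, 8-2, 13-9, 14-21, 15-18, 16-5, 20-12}

Lex-smallest maximum matching: {(3,1), (4,0), (7,10), (8,2), (13,9), (14,21), (15,18), (16,5), (20,12)}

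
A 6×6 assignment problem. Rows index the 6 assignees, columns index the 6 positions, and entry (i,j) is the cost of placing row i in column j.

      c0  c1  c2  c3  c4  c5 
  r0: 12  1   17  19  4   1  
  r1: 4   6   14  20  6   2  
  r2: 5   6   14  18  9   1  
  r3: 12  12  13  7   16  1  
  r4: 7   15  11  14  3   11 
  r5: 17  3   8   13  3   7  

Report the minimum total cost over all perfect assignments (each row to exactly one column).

Minimum assignment cost: 24

optimal assignment: row0→col1 (cost 1), row1→col0 (cost 4), row2→col5 (cost 1), row3→col3 (cost 7), row4→col4 (cost 3), row5→col2 (cost 8)
total = 1 + 4 + 1 + 7 + 3 + 8 = 24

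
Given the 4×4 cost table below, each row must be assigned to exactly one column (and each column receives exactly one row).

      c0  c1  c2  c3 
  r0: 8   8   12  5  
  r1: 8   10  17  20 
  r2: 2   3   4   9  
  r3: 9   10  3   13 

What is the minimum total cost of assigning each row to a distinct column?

optimal assignment: row0→col3 (cost 5), row1→col0 (cost 8), row2→col1 (cost 3), row3→col2 (cost 3)
total = 5 + 8 + 3 + 3 = 19

Minimum assignment cost: 19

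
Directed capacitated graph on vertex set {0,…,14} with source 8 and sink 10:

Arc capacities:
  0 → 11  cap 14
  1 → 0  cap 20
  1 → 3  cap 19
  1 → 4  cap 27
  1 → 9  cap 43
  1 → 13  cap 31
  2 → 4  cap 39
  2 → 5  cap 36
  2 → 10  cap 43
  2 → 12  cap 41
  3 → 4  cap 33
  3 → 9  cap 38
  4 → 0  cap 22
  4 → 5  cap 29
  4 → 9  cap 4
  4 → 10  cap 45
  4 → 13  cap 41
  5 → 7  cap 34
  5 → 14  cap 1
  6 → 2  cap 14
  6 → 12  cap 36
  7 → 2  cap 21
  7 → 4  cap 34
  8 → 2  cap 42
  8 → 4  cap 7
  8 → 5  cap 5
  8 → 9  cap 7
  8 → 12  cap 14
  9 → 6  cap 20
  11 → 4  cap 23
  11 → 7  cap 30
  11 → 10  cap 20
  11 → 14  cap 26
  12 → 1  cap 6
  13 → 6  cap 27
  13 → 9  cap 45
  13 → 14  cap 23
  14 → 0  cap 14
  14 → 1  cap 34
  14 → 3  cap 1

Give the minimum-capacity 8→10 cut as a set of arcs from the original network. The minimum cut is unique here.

Min-cut arcs: {(8,2), (8,4), (8,5), (8,9), (12,1)} (total capacity 67)

augment #1: 8→2→10 push 42
augment #2: 8→4→10 push 7
augment #3: 8→5→7→2→10 push 1
augment #4: 8→5→7→4→10 push 4
augment #5: 8→12→1→4→10 push 6
augment #6: 8→9→6→2→4→10 push 7
max flow = 67; residual-reachable set from 8 gives S-side
cut edges (S→T): {(8,2), (8,4), (8,5), (8,9), (12,1)} total cap 67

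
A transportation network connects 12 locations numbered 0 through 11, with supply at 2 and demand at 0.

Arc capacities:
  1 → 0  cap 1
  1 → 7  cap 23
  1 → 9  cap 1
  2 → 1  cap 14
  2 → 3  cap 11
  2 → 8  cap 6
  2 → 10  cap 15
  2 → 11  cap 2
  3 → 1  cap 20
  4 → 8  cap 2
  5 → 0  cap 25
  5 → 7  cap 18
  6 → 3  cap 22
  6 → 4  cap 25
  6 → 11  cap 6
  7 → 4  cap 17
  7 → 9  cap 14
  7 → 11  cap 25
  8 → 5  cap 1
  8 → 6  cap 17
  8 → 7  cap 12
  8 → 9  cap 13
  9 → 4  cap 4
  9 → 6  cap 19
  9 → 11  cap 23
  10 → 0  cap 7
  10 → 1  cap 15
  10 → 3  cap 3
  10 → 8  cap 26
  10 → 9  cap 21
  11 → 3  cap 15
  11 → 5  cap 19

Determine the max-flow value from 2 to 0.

Maximum flow value: 28

augment #1: 2→1→0 bottleneck 1, total now 1
augment #2: 2→10→0 bottleneck 7, total now 8
augment #3: 2→8→5→0 bottleneck 1, total now 9
augment #4: 2→11→5→0 bottleneck 2, total now 11
augment #5: 2→1→7→11→5→0 bottleneck 13, total now 24
augment #6: 2→8→6→11→5→0 bottleneck 4, total now 28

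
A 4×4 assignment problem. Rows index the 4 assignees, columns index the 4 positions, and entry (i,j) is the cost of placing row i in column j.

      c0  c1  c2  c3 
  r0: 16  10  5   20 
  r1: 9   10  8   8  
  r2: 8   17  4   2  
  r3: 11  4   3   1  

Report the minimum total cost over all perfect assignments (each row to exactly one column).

Minimum assignment cost: 20

optimal assignment: row0→col2 (cost 5), row1→col0 (cost 9), row2→col3 (cost 2), row3→col1 (cost 4)
total = 5 + 9 + 2 + 4 = 20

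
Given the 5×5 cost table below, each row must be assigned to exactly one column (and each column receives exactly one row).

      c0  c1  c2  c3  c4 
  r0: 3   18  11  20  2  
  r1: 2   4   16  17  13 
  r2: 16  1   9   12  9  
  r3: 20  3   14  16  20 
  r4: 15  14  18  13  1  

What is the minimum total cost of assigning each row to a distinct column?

one of 2 optimal assignments: row0→col2 (cost 11), row1→col0 (cost 2), row2→col3 (cost 12), row3→col1 (cost 3), row4→col4 (cost 1)
total = 11 + 2 + 12 + 3 + 1 = 29

Minimum assignment cost: 29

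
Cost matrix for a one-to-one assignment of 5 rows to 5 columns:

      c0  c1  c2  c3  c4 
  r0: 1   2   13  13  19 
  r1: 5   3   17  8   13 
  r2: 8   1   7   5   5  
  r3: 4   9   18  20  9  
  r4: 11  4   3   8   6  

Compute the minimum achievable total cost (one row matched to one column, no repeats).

optimal assignment: row0→col0 (cost 1), row1→col1 (cost 3), row2→col3 (cost 5), row3→col4 (cost 9), row4→col2 (cost 3)
total = 1 + 3 + 5 + 9 + 3 = 21

Minimum assignment cost: 21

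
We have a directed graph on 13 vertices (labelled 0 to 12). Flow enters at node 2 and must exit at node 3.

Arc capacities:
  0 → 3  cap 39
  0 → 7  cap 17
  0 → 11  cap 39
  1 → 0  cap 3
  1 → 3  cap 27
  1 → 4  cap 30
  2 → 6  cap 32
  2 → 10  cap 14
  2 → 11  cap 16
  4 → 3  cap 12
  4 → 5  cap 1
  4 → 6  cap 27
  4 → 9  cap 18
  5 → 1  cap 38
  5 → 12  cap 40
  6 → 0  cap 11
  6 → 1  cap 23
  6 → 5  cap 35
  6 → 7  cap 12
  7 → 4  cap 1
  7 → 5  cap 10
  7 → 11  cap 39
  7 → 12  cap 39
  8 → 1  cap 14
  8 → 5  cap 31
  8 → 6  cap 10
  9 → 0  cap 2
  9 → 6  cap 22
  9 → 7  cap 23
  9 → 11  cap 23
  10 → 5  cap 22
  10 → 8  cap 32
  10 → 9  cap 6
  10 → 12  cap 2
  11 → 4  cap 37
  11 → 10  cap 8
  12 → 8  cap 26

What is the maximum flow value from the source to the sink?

augment #1: 2→6→0→3 bottleneck 11, total now 11
augment #2: 2→6→1→3 bottleneck 21, total now 32
augment #3: 2→11→4→3 bottleneck 12, total now 44
augment #4: 2→10→5→1→3 bottleneck 6, total now 50
augment #5: 2→10→9→0→3 bottleneck 2, total now 52
augment #6: 2→10→5→1→0→3 bottleneck 3, total now 55

Maximum flow value: 55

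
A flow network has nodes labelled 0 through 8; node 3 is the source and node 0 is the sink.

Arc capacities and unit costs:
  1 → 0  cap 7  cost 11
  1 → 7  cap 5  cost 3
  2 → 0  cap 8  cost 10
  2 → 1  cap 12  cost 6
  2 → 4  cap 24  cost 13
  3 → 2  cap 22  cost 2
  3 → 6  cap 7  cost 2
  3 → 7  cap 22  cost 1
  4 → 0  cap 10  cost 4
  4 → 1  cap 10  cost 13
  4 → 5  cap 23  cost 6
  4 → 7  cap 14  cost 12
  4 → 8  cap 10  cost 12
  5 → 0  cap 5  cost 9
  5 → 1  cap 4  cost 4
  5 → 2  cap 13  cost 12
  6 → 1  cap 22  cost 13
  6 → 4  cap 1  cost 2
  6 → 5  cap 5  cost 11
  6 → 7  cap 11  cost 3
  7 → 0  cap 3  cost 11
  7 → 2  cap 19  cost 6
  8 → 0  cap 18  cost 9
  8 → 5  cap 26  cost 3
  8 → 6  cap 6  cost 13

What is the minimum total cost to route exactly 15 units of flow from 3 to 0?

Minimum cost for 15 units: 197

shortest-cost path #1: 3→6→4→0 push 1 @ unit cost 8 (adds 8)
shortest-cost path #2: 3→7→0 push 3 @ unit cost 12 (adds 36)
shortest-cost path #3: 3→2→0 push 8 @ unit cost 12 (adds 96)
shortest-cost path #4: 3→2→4→0 push 3 @ unit cost 19 (adds 57)
total cost = 197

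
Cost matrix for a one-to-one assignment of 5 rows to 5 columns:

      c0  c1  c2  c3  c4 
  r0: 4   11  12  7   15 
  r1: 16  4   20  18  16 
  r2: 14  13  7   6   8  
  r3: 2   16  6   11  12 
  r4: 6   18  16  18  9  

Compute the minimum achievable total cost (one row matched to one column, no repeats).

Minimum assignment cost: 29

one of 2 optimal assignments: row0→col0 (cost 4), row1→col1 (cost 4), row2→col3 (cost 6), row3→col2 (cost 6), row4→col4 (cost 9)
total = 4 + 4 + 6 + 6 + 9 = 29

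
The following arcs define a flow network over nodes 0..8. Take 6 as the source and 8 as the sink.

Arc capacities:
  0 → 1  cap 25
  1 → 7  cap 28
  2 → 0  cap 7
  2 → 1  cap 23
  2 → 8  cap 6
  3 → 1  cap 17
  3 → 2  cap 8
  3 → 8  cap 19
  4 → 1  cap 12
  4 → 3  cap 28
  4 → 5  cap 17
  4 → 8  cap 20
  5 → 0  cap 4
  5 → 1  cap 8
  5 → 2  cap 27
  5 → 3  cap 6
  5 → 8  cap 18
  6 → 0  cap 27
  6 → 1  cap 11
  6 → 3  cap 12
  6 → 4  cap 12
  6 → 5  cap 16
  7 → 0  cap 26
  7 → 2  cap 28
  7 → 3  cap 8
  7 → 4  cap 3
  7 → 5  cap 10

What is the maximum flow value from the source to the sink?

Maximum flow value: 58

augment #1: 6→3→8 bottleneck 12, total now 12
augment #2: 6→4→8 bottleneck 12, total now 24
augment #3: 6→5→8 bottleneck 16, total now 40
augment #4: 6→1→7→2→8 bottleneck 6, total now 46
augment #5: 6→1→7→3→8 bottleneck 5, total now 51
augment #6: 6→0→1→7→3→8 bottleneck 2, total now 53
augment #7: 6→0→1→7→4→8 bottleneck 3, total now 56
augment #8: 6→0→1→7→5→8 bottleneck 2, total now 58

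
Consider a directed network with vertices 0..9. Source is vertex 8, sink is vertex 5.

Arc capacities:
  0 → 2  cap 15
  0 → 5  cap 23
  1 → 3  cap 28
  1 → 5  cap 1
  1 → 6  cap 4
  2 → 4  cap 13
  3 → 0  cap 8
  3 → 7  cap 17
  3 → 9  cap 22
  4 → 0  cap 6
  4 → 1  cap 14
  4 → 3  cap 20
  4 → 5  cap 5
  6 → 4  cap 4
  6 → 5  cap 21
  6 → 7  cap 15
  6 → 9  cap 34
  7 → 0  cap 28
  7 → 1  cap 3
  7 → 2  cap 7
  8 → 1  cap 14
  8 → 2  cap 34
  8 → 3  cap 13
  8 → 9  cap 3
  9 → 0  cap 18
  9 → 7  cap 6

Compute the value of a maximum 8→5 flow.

augment #1: 8→1→5 bottleneck 1, total now 1
augment #2: 8→1→6→5 bottleneck 4, total now 5
augment #3: 8→2→4→5 bottleneck 5, total now 10
augment #4: 8→3→0→5 bottleneck 8, total now 18
augment #5: 8→9→0→5 bottleneck 3, total now 21
augment #6: 8→2→4→0→5 bottleneck 6, total now 27
augment #7: 8→3→7→0→5 bottleneck 5, total now 32
augment #8: 8→1→3→7→0→5 bottleneck 1, total now 33

Maximum flow value: 33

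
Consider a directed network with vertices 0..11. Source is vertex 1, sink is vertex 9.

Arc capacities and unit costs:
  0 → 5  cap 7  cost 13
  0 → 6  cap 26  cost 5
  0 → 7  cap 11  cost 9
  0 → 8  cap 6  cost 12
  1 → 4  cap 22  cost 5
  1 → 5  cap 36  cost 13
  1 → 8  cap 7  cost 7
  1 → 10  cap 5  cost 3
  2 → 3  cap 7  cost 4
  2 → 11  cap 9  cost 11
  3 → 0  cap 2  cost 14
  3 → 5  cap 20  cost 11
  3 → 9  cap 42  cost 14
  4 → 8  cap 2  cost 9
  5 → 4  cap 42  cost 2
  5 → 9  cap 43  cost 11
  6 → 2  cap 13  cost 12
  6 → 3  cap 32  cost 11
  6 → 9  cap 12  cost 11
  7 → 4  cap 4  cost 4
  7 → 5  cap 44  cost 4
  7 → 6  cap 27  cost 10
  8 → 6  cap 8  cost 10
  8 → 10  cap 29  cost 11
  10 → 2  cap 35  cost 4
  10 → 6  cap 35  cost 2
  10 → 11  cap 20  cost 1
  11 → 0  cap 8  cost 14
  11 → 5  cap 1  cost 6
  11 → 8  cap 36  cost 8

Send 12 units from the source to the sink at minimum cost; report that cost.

Minimum cost for 12 units: 248

shortest-cost path #1: 1→10→6→9 push 5 @ unit cost 16 (adds 80)
shortest-cost path #2: 1→5→9 push 7 @ unit cost 24 (adds 168)
total cost = 248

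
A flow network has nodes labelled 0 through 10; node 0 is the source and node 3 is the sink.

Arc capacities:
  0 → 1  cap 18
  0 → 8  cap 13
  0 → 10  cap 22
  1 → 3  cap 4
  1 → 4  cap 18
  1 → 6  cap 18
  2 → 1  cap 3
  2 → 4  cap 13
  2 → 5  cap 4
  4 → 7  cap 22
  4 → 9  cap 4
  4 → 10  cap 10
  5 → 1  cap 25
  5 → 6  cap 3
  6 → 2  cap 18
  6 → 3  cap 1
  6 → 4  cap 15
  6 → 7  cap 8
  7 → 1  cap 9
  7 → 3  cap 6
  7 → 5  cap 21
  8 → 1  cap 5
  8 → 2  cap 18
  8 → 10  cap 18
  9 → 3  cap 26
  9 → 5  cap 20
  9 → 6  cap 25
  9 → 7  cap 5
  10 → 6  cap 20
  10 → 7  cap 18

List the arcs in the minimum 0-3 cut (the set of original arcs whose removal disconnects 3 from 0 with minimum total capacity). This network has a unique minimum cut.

Min-cut arcs: {(1,3), (4,9), (6,3), (7,3)} (total capacity 15)

augment #1: 0→1→3 push 4
augment #2: 0→1→6→3 push 1
augment #3: 0→10→7→3 push 6
augment #4: 0→1→4→9→3 push 4
max flow = 15; residual-reachable set from 0 gives S-side
cut edges (S→T): {(1,3), (4,9), (6,3), (7,3)} total cap 15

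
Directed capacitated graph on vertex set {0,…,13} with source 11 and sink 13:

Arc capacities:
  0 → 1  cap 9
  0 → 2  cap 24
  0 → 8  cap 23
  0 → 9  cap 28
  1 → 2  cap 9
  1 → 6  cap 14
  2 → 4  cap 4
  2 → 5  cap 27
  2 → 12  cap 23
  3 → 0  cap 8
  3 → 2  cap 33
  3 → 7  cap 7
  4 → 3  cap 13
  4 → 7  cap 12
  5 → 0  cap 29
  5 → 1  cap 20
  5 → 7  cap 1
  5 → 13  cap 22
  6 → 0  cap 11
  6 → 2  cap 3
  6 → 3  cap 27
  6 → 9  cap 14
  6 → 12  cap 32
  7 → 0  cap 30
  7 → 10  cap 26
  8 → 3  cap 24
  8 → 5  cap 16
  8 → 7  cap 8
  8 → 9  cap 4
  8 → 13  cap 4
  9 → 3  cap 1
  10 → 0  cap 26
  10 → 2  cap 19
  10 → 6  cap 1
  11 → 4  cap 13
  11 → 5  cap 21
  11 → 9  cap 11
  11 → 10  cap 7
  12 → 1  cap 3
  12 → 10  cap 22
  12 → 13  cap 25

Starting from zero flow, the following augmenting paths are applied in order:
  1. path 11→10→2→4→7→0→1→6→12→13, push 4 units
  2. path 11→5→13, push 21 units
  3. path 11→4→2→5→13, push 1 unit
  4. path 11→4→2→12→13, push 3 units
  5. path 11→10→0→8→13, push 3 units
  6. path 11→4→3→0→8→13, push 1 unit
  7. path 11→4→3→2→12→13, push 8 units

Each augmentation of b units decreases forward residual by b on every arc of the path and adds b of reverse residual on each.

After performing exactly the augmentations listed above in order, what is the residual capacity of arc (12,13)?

Residual capacity of (12,13): 10

after path 1 (11→10→2→4→7→0→1→6→12→13, push 4): res(12,13)=21
after path 2 (11→5→13, push 21): res(12,13)=21
after path 3 (11→4→2→5→13, push 1): res(12,13)=21
after path 4 (11→4→2→12→13, push 3): res(12,13)=18
after path 5 (11→10→0→8→13, push 3): res(12,13)=18
after path 6 (11→4→3→0→8→13, push 1): res(12,13)=18
after path 7 (11→4→3→2→12→13, push 8): res(12,13)=10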